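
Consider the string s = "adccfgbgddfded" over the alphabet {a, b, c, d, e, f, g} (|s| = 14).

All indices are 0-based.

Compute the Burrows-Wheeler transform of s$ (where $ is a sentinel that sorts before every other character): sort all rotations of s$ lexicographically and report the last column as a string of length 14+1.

rank  rotation         last
    0  $adccfgbgddfded  d
    1  adccfgbgddfded$  $
    2  bgddfded$adccfg  g
    3  ccfgbgddfded$ad  d
    4  cfgbgddfded$adc  c
    5  d$adccfgbgddfde  e
    6  dccfgbgddfded$a  a
    7  ddfded$adccfgbg  g
    8  ded$adccfgbgddf  f
    9  dfded$adccfgbgd  d
   10  ed$adccfgbgddfd  d
   11  fded$adccfgbgdd  d
   12  fgbgddfded$adcc  c
   13  gbgddfded$adccf  f
   14  gddfded$adccfgb  b

d$gdceagfdddcfb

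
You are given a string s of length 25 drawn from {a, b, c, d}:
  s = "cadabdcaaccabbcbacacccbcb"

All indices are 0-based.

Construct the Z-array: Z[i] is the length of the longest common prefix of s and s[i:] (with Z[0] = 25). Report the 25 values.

[25, 0, 0, 0, 0, 0, 2, 0, 0, 1, 2, 0, 0, 0, 1, 0, 0, 2, 0, 1, 1, 1, 0, 1, 0]

Z[0]=25
i=1: outside box; Z[1]=0
i=2: outside box; Z[2]=0
i=3: outside box; Z[3]=0
i=4: outside box; Z[4]=0
i=5: outside box; Z[5]=0
i=6: outside box; Z[6]=2 grow→box=[6,8)
i=7: min(r-i=1, Z[1]=0)=0; Z[7]=0
i=8: outside box; Z[8]=0
i=9: outside box; Z[9]=1 grow→box=[9,10)
i=10: outside box; Z[10]=2 grow→box=[10,12)
i=11: min(r-i=1, Z[1]=0)=0; Z[11]=0
i=12: outside box; Z[12]=0
i=13: outside box; Z[13]=0
i=14: outside box; Z[14]=1 grow→box=[14,15)
i=15: outside box; Z[15]=0
i=16: outside box; Z[16]=0
i=17: outside box; Z[17]=2 grow→box=[17,19)
i=18: min(r-i=1, Z[1]=0)=0; Z[18]=0
i=19: outside box; Z[19]=1 grow→box=[19,20)
i=20: outside box; Z[20]=1 grow→box=[20,21)
i=21: outside box; Z[21]=1 grow→box=[21,22)
i=22: outside box; Z[22]=0
i=23: outside box; Z[23]=1 grow→box=[23,24)
i=24: outside box; Z[24]=0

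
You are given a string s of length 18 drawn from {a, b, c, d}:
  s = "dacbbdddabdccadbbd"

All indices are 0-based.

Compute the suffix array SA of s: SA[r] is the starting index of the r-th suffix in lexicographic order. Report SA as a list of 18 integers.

rank | idx | suffix
   0 |   8 | abdccadbbd
   1 |   1 | acbbdddabdccadbbd
   2 |  13 | adbbd
   3 |  15 | bbd
   4 |   3 | bbdddabdccadbbd
   5 |  16 | bd
   6 |   9 | bdccadbbd
   7 |   4 | bdddabdccadbbd
   8 |  12 | cadbbd
   9 |   2 | cbbdddabdccadbbd
  10 |  11 | ccadbbd
  11 |  17 | d
  12 |   7 | dabdccadbbd
  13 |   0 | dacbbdddabdccadbbd
  14 |  14 | dbbd
  15 |  10 | dccadbbd
  16 |   6 | ddabdccadbbd
  17 |   5 | dddabdccadbbd

[8, 1, 13, 15, 3, 16, 9, 4, 12, 2, 11, 17, 7, 0, 14, 10, 6, 5]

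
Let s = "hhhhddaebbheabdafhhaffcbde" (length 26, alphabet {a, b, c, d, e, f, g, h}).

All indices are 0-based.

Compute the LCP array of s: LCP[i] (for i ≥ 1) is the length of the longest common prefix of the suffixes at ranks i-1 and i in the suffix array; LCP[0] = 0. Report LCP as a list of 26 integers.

rank | idx | suffix
   0 |  12 | abdafhhaffcbde
   1 |   6 | aebbheabdafhhaffcbde
   2 |  19 | affcbde
   3 |  15 | afhhaffcbde
   4 |   8 | bbheabdafhhaffcbde
   5 |  13 | bdafhhaffcbde
   6 |  23 | bde
   7 |   9 | bheabdafhhaffcbde
   8 |  22 | cbde
   9 |   5 | daebbheabdafhhaffcbde
  10 |  14 | dafhhaffcbde
  11 |   4 | ddaebbheabdafhhaffcbde
  12 |  24 | de
  13 |  25 | e
  14 |  11 | eabdafhhaffcbde
  15 |   7 | ebbheabdafhhaffcbde
  16 |  21 | fcbde
  17 |  20 | ffcbde
  18 |  16 | fhhaffcbde
  19 |  18 | haffcbde
  20 |   3 | hddaebbheabdafhhaffcbde
  21 |  10 | heabdafhhaffcbde
  22 |  17 | hhaffcbde
  23 |   2 | hhddaebbheabdafhhaffcbde
  24 |   1 | hhhddaebbheabdafhhaffcbde
  25 |   0 | hhhhddaebbheabdafhhaffcbde

SA = [12, 6, 19, 15, 8, 13, 23, 9, 22, 5, 14, 4, 24, 25, 11, 7, 21, 20, 16, 18, 3, 10, 17, 2, 1, 0]
i: (SA[i-1],SA[i]) lcp shared
  1: (12,6) 1 'a'
  2: (6,19) 1 'a'
  3: (19,15) 2 'af'
  4: (15,8) 0 ''
  5: (8,13) 1 'b'
  6: (13,23) 2 'bd'
  7: (23,9) 1 'b'
  8: (9,22) 0 ''
  9: (22,5) 0 ''
  10: (5,14) 2 'da'
  11: (14,4) 1 'd'
  12: (4,24) 1 'd'
  13: (24,25) 0 ''
  14: (25,11) 1 'e'
  15: (11,7) 1 'e'
  16: (7,21) 0 ''
  17: (21,20) 1 'f'
  18: (20,16) 1 'f'
  19: (16,18) 0 ''
  20: (18,3) 1 'h'
  21: (3,10) 1 'h'
  22: (10,17) 1 'h'
  23: (17,2) 2 'hh'
  24: (2,1) 2 'hh'
  25: (1,0) 3 'hhh'

[0, 1, 1, 2, 0, 1, 2, 1, 0, 0, 2, 1, 1, 0, 1, 1, 0, 1, 1, 0, 1, 1, 1, 2, 2, 3]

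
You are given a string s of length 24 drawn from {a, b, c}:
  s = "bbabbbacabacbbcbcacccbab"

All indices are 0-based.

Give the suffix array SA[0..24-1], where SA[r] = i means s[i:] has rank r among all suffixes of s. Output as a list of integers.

[22, 8, 2, 6, 10, 17, 23, 21, 1, 5, 9, 0, 4, 3, 12, 15, 13, 7, 16, 20, 11, 14, 19, 18]

sorted suffixes:
  #0 SA[0]=22  'ab'
  #1 SA[1]=8  'abacbbcbcacccbab'
  #2 SA[2]=2  'abbbacabacbbcbcacccbab'
  #3 SA[3]=6  'acabacbbcbcacccbab'
  #4 SA[4]=10  'acbbcbcacccbab'
  #5 SA[5]=17  'acccbab'
  #6 SA[6]=23  'b'
  #7 SA[7]=21  'bab'
  #8 SA[8]=1  'babbbacabacbbcbcacccbab'
  #9 SA[9]=5  'bacabacbbcbcacccbab'
  #10 SA[10]=9  'bacbbcbcacccbab'
  #11 SA[11]=0  'bbabbbacabacbbcbcacccbab'
  #12 SA[12]=4  'bbacabacbbcbcacccbab'
  #13 SA[13]=3  'bbbacabacbbcbcacccbab'
  #14 SA[14]=12  'bbcbcacccbab'
  #15 SA[15]=15  'bcacccbab'
  #16 SA[16]=13  'bcbcacccbab'
  #17 SA[17]=7  'cabacbbcbcacccbab'
  #18 SA[18]=16  'cacccbab'
  #19 SA[19]=20  'cbab'
  #20 SA[20]=11  'cbbcbcacccbab'
  #21 SA[21]=14  'cbcacccbab'
  #22 SA[22]=19  'ccbab'
  #23 SA[23]=18  'cccbab'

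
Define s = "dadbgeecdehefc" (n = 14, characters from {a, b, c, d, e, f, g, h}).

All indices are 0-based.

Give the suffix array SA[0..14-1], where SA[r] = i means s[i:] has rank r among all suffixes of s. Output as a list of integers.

sorted suffixes:
  #0 SA[0]=1  'adbgeecdehefc'
  #1 SA[1]=3  'bgeecdehefc'
  #2 SA[2]=13  'c'
  #3 SA[3]=7  'cdehefc'
  #4 SA[4]=0  'dadbgeecdehefc'
  #5 SA[5]=2  'dbgeecdehefc'
  #6 SA[6]=8  'dehefc'
  #7 SA[7]=6  'ecdehefc'
  #8 SA[8]=5  'eecdehefc'
  #9 SA[9]=11  'efc'
  #10 SA[10]=9  'ehefc'
  #11 SA[11]=12  'fc'
  #12 SA[12]=4  'geecdehefc'
  #13 SA[13]=10  'hefc'

[1, 3, 13, 7, 0, 2, 8, 6, 5, 11, 9, 12, 4, 10]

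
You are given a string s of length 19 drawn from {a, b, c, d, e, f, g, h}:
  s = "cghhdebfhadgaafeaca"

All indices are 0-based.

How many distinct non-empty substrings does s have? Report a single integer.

rank→(start, suffix):
  0 → (18, 'a')
  1 → (12, 'aafeaca')
  2 → (16, 'aca')
  3 → (9, 'adgaafeaca')
  4 → (13, 'afeaca')
  5 → (6, 'bfhadgaafeaca')
  6 → (17, 'ca')
  7 → (0, 'cghhdebfhadgaafeaca')
  8 → (4, 'debfhadgaafeaca')
  9 → (10, 'dgaafeaca')
  10 → (15, 'eaca')
  11 → (5, 'ebfhadgaafeaca')
  12 → (14, 'feaca')
  13 → (7, 'fhadgaafeaca')
  14 → (11, 'gaafeaca')
  15 → (1, 'ghhdebfhadgaafeaca')
  16 → (8, 'hadgaafeaca')
  17 → (3, 'hdebfhadgaafeaca')
  18 → (2, 'hhdebfhadgaafeaca')

SA = [18, 12, 16, 9, 13, 6, 17, 0, 4, 10, 15, 5, 14, 7, 11, 1, 8, 3, 2]
i: (SA[i-1],SA[i]) lcp shared
  1: (18,12) 1 'a'
  2: (12,16) 1 'a'
  3: (16,9) 1 'a'
  4: (9,13) 1 'a'
  5: (13,6) 0 ''
  6: (6,17) 0 ''
  7: (17,0) 1 'c'
  8: (0,4) 0 ''
  9: (4,10) 1 'd'
  10: (10,15) 0 ''
  11: (15,5) 1 'e'
  12: (5,14) 0 ''
  13: (14,7) 1 'f'
  14: (7,11) 0 ''
  15: (11,1) 1 'g'
  16: (1,8) 0 ''
  17: (8,3) 1 'h'
  18: (3,2) 1 'h'

n(n+1)/2 = 19·20/2 = 190
Σ LCP = 0 + 1 + 1 + 1 + 1 + 0 + 0 + 1 + 0 + 1 + 0 + 1 + 0 + 1 + 0 + 1 + 0 + 1 + 1 = 11
distinct = 190 − 11 = 179

179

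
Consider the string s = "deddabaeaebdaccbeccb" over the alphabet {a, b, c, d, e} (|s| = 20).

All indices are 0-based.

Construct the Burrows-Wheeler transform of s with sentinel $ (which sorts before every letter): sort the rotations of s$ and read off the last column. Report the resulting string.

bddbecaeccceadbe$aabd

rank  rotation               last
    0  $deddabaeaebdaccbeccb  b
    1  abaeaebdaccbeccb$dedd  d
    2  accbeccb$deddabaeaebd  d
    3  aeaebdaccbeccb$deddab  b
    4  aebdaccbeccb$deddabae  e
    5  b$deddabaeaebdaccbecc  c
    6  baeaebdaccbeccb$dedda  a
    7  bdaccbeccb$deddabaeae  e
    8  beccb$deddabaeaebdacc  c
    9  cb$deddabaeaebdaccbec  c
   10  cbeccb$deddabaeaebdac  c
   11  ccb$deddabaeaebdaccbe  e
   12  ccbeccb$deddabaeaebda  a
   13  dabaeaebdaccbeccb$ded  d
   14  daccbeccb$deddabaeaeb  b
   15  ddabaeaebdaccbeccb$de  e
   16  deddabaeaebdaccbeccb$  $
   17  eaebdaccbeccb$deddaba  a
   18  ebdaccbeccb$deddabaea  a
   19  eccb$deddabaeaebdaccb  b
   20  eddabaeaebdaccbeccb$d  d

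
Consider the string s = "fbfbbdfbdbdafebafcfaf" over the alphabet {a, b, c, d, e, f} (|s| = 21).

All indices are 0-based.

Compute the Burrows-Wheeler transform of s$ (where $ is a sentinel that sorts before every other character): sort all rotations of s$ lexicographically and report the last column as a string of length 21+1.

rank  rotation                last
    0  $fbfbbdfbdbdafebafcfaf  f
    1  af$fbfbbdfbdbdafebafcf  f
    2  afcfaf$fbfbbdfbdbdafeb  b
    3  afebafcfaf$fbfbbdfbdbd  d
    4  bafcfaf$fbfbbdfbdbdafe  e
    5  bbdfbdbdafebafcfaf$fbf  f
    6  bdafebafcfaf$fbfbbdfbd  d
    7  bdbdafebafcfaf$fbfbbdf  f
    8  bdfbdbdafebafcfaf$fbfb  b
    9  bfbbdfbdbdafebafcfaf$f  f
   10  cfaf$fbfbbdfbdbdafebaf  f
   11  dafebafcfaf$fbfbbdfbdb  b
   12  dbdafebafcfaf$fbfbbdfb  b
   13  dfbdbdafebafcfaf$fbfbb  b
   14  ebafcfaf$fbfbbdfbdbdaf  f
   15  f$fbfbbdfbdbdafebafcfa  a
   16  faf$fbfbbdfbdbdafebafc  c
   17  fbbdfbdbdafebafcfaf$fb  b
   18  fbdbdafebafcfaf$fbfbbd  d
   19  fbfbbdfbdbdafebafcfaf$  $
   20  fcfaf$fbfbbdfbdbdafeba  a
   21  febafcfaf$fbfbbdfbdbda  a

ffbdefdfbffbbbfacbd$aa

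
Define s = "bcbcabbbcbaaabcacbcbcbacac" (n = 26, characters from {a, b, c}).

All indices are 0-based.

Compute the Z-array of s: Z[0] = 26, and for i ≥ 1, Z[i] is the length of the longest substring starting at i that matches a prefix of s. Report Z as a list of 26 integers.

Z[0]=26
i=1: outside box; Z[1]=0
i=2: outside box; Z[2]=2 extend→box=[2,4)
i=3: min(r-i=1, Z[1]=0)=0; Z[3]=0
i=4: outside box; Z[4]=0
i=5: outside box; Z[5]=1 extend→box=[5,6)
i=6: outside box; Z[6]=1 extend→box=[6,7)
i=7: outside box; Z[7]=3 extend→box=[7,10)
i=8: min(r-i=2, Z[1]=0)=0; Z[8]=0
i=9: min(r-i=1, Z[2]=2)=1; Z[9]=1
i=10: outside box; Z[10]=0
i=11: outside box; Z[11]=0
i=12: outside box; Z[12]=0
i=13: outside box; Z[13]=2 extend→box=[13,15)
i=14: min(r-i=1, Z[1]=0)=0; Z[14]=0
i=15: outside box; Z[15]=0
i=16: outside box; Z[16]=0
i=17: outside box; Z[17]=4 extend→box=[17,21)
i=18: min(r-i=3, Z[1]=0)=0; Z[18]=0
i=19: min(r-i=2, Z[2]=2)=2; Z[19]=3 extend→box=[19,22)
i=20: min(r-i=2, Z[1]=0)=0; Z[20]=0
i=21: min(r-i=1, Z[2]=2)=1; Z[21]=1
i=22: outside box; Z[22]=0
i=23: outside box; Z[23]=0
i=24: outside box; Z[24]=0
i=25: outside box; Z[25]=0

[26, 0, 2, 0, 0, 1, 1, 3, 0, 1, 0, 0, 0, 2, 0, 0, 0, 4, 0, 3, 0, 1, 0, 0, 0, 0]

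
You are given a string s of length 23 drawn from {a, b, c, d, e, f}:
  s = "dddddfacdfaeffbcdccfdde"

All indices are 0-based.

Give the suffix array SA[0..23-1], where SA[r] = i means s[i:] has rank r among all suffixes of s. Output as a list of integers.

[6, 10, 14, 17, 15, 7, 18, 16, 0, 1, 2, 20, 3, 21, 4, 8, 22, 11, 5, 9, 13, 19, 12]

rank→(start, suffix):
  0 → (6, 'acdfaeffbcdccfdde')
  1 → (10, 'aeffbcdccfdde')
  2 → (14, 'bcdccfdde')
  3 → (17, 'ccfdde')
  4 → (15, 'cdccfdde')
  5 → (7, 'cdfaeffbcdccfdde')
  6 → (18, 'cfdde')
  7 → (16, 'dccfdde')
  8 → (0, 'dddddfacdfaeffbcdccfdde')
  9 → (1, 'ddddfacdfaeffbcdccfdde')
  10 → (2, 'dddfacdfaeffbcdccfdde')
  11 → (20, 'dde')
  12 → (3, 'ddfacdfaeffbcdccfdde')
  13 → (21, 'de')
  14 → (4, 'dfacdfaeffbcdccfdde')
  15 → (8, 'dfaeffbcdccfdde')
  16 → (22, 'e')
  17 → (11, 'effbcdccfdde')
  18 → (5, 'facdfaeffbcdccfdde')
  19 → (9, 'faeffbcdccfdde')
  20 → (13, 'fbcdccfdde')
  21 → (19, 'fdde')
  22 → (12, 'ffbcdccfdde')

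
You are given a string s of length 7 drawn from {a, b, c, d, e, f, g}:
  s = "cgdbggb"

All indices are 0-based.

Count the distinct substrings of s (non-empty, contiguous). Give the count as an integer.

25

sorted suffixes:
  #0 SA[0]=6  'b'
  #1 SA[1]=3  'bggb'
  #2 SA[2]=0  'cgdbggb'
  #3 SA[3]=2  'dbggb'
  #4 SA[4]=5  'gb'
  #5 SA[5]=1  'gdbggb'
  #6 SA[6]=4  'ggb'

SA = [6, 3, 0, 2, 5, 1, 4]
rank  pair      lcp
   1  s[6:],s[3:]  1  'b'
   2  s[3:],s[0:]  0  ''
   3  s[0:],s[2:]  0  ''
   4  s[2:],s[5:]  0  ''
   5  s[5:],s[1:]  1  'g'
   6  s[1:],s[4:]  1  'g'

n(n+1)/2 = 7·8/2 = 28
Σ LCP = 0 + 1 + 0 + 0 + 0 + 1 + 1 = 3
distinct = 28 − 3 = 25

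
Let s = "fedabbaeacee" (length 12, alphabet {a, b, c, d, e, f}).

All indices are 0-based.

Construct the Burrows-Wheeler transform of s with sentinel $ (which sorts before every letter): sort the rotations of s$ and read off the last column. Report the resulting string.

edebbaaeeafc$

rank  rotation       last
    0  $fedabbaeacee  e
    1  abbaeacee$fed  d
    2  acee$fedabbae  e
    3  aeacee$fedabb  b
    4  baeacee$fedab  b
    5  bbaeacee$feda  a
    6  cee$fedabbaea  a
    7  dabbaeacee$fe  e
    8  e$fedabbaeace  e
    9  eacee$fedabba  a
   10  edabbaeacee$f  f
   11  ee$fedabbaeac  c
   12  fedabbaeacee$  $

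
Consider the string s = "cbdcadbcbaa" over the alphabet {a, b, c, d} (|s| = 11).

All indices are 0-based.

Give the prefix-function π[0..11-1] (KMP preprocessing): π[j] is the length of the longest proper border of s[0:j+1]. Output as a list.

[0, 0, 0, 1, 0, 0, 0, 1, 2, 0, 0]

π[0] = 0
j=1 s[j]='b': π[1]=0 (border '')
j=2 s[j]='d': π[2]=0 (border '')
j=3 s[j]='c': π[3]=1 (border 'c')
j=4 s[j]='a': k: 1→0; π[4]=0 (border '')
j=5 s[j]='d': π[5]=0 (border '')
j=6 s[j]='b': π[6]=0 (border '')
j=7 s[j]='c': π[7]=1 (border 'c')
j=8 s[j]='b': π[8]=2 (border 'cb')
j=9 s[j]='a': k: 2→0; π[9]=0 (border '')
j=10 s[j]='a': π[10]=0 (border '')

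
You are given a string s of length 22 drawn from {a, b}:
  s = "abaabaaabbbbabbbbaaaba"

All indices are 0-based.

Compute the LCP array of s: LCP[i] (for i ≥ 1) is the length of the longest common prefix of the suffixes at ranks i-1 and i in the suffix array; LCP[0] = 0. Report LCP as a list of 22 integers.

rank→(start, suffix):
  0 → (21, 'a')
  1 → (17, 'aaaba')
  2 → (5, 'aaabbbbabbbbaaaba')
  3 → (18, 'aaba')
  4 → (2, 'aabaaabbbbabbbbaaaba')
  5 → (6, 'aabbbbabbbbaaaba')
  6 → (19, 'aba')
  7 → (3, 'abaaabbbbabbbbaaaba')
  8 → (0, 'abaabaaabbbbabbbbaaaba')
  9 → (12, 'abbbbaaaba')
  10 → (7, 'abbbbabbbbaaaba')
  11 → (20, 'ba')
  12 → (16, 'baaaba')
  13 → (4, 'baaabbbbabbbbaaaba')
  14 → (1, 'baabaaabbbbabbbbaaaba')
  15 → (11, 'babbbbaaaba')
  16 → (15, 'bbaaaba')
  17 → (10, 'bbabbbbaaaba')
  18 → (14, 'bbbaaaba')
  19 → (9, 'bbbabbbbaaaba')
  20 → (13, 'bbbbaaaba')
  21 → (8, 'bbbbabbbbaaaba')

SA = [21, 17, 5, 18, 2, 6, 19, 3, 0, 12, 7, 20, 16, 4, 1, 11, 15, 10, 14, 9, 13, 8]
i: (SA[i-1],SA[i]) lcp shared
  1: (21,17) 1 'a'
  2: (17,5) 4 'aaab'
  3: (5,18) 2 'aa'
  4: (18,2) 4 'aaba'
  5: (2,6) 3 'aab'
  6: (6,19) 1 'a'
  7: (19,3) 3 'aba'
  8: (3,0) 4 'abaa'
  9: (0,12) 2 'ab'
  10: (12,7) 6 'abbbba'
  11: (7,20) 0 ''
  12: (20,16) 2 'ba'
  13: (16,4) 5 'baaab'
  14: (4,1) 3 'baa'
  15: (1,11) 2 'ba'
  16: (11,15) 1 'b'
  17: (15,10) 3 'bba'
  18: (10,14) 2 'bb'
  19: (14,9) 4 'bbba'
  20: (9,13) 3 'bbb'
  21: (13,8) 5 'bbbba'

[0, 1, 4, 2, 4, 3, 1, 3, 4, 2, 6, 0, 2, 5, 3, 2, 1, 3, 2, 4, 3, 5]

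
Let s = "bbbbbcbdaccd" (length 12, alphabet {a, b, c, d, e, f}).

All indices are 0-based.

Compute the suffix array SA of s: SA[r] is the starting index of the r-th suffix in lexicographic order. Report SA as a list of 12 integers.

[8, 0, 1, 2, 3, 4, 6, 5, 9, 10, 11, 7]

rank→(start, suffix):
  0 → (8, 'accd')
  1 → (0, 'bbbbbcbdaccd')
  2 → (1, 'bbbbcbdaccd')
  3 → (2, 'bbbcbdaccd')
  4 → (3, 'bbcbdaccd')
  5 → (4, 'bcbdaccd')
  6 → (6, 'bdaccd')
  7 → (5, 'cbdaccd')
  8 → (9, 'ccd')
  9 → (10, 'cd')
  10 → (11, 'd')
  11 → (7, 'daccd')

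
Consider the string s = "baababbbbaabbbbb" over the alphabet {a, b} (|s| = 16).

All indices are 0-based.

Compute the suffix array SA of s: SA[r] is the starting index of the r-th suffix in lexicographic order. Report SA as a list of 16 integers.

[1, 9, 2, 4, 10, 15, 0, 8, 3, 14, 7, 13, 6, 12, 5, 11]

rank→(start, suffix):
  0 → (1, 'aababbbbaabbbbb')
  1 → (9, 'aabbbbb')
  2 → (2, 'ababbbbaabbbbb')
  3 → (4, 'abbbbaabbbbb')
  4 → (10, 'abbbbb')
  5 → (15, 'b')
  6 → (0, 'baababbbbaabbbbb')
  7 → (8, 'baabbbbb')
  8 → (3, 'babbbbaabbbbb')
  9 → (14, 'bb')
  10 → (7, 'bbaabbbbb')
  11 → (13, 'bbb')
  12 → (6, 'bbbaabbbbb')
  13 → (12, 'bbbb')
  14 → (5, 'bbbbaabbbbb')
  15 → (11, 'bbbbb')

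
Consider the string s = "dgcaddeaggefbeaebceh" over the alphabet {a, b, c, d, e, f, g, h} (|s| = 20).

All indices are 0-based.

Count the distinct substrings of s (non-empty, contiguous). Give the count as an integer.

sorted suffixes:
  #0 SA[0]=3  'addeaggefbeaebceh'
  #1 SA[1]=14  'aebceh'
  #2 SA[2]=7  'aggefbeaebceh'
  #3 SA[3]=16  'bceh'
  #4 SA[4]=12  'beaebceh'
  #5 SA[5]=2  'caddeaggefbeaebceh'
  #6 SA[6]=17  'ceh'
  #7 SA[7]=4  'ddeaggefbeaebceh'
  #8 SA[8]=5  'deaggefbeaebceh'
  #9 SA[9]=0  'dgcaddeaggefbeaebceh'
  #10 SA[10]=13  'eaebceh'
  #11 SA[11]=6  'eaggefbeaebceh'
  #12 SA[12]=15  'ebceh'
  #13 SA[13]=10  'efbeaebceh'
  #14 SA[14]=18  'eh'
  #15 SA[15]=11  'fbeaebceh'
  #16 SA[16]=1  'gcaddeaggefbeaebceh'
  #17 SA[17]=9  'gefbeaebceh'
  #18 SA[18]=8  'ggefbeaebceh'
  #19 SA[19]=19  'h'

SA = [3, 14, 7, 16, 12, 2, 17, 4, 5, 0, 13, 6, 15, 10, 18, 11, 1, 9, 8, 19]
rank  pair      lcp
   1  s[3:],s[14:]  1  'a'
   2  s[14:],s[7:]  1  'a'
   3  s[7:],s[16:]  0  ''
   4  s[16:],s[12:]  1  'b'
   5  s[12:],s[2:]  0  ''
   6  s[2:],s[17:]  1  'c'
   7  s[17:],s[4:]  0  ''
   8  s[4:],s[5:]  1  'd'
   9  s[5:],s[0:]  1  'd'
  10  s[0:],s[13:]  0  ''
  11  s[13:],s[6:]  2  'ea'
  12  s[6:],s[15:]  1  'e'
  13  s[15:],s[10:]  1  'e'
  14  s[10:],s[18:]  1  'e'
  15  s[18:],s[11:]  0  ''
  16  s[11:],s[1:]  0  ''
  17  s[1:],s[9:]  1  'g'
  18  s[9:],s[8:]  1  'g'
  19  s[8:],s[19:]  0  ''

n(n+1)/2 = 20·21/2 = 210
Σ LCP = 0 + 1 + 1 + 0 + 1 + 0 + 1 + 0 + 1 + 1 + 0 + 2 + 1 + 1 + 1 + 0 + 0 + 1 + 1 + 0 = 13
distinct = 210 − 13 = 197

197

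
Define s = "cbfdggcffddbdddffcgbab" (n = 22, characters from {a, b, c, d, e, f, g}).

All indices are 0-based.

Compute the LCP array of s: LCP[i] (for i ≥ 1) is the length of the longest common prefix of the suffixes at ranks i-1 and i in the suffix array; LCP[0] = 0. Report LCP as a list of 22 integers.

sorted suffixes:
  #0 SA[0]=20  'ab'
  #1 SA[1]=21  'b'
  #2 SA[2]=19  'bab'
  #3 SA[3]=11  'bdddffcgbab'
  #4 SA[4]=1  'bfdggcffddbdddffcgbab'
  #5 SA[5]=0  'cbfdggcffddbdddffcgbab'
  #6 SA[6]=6  'cffddbdddffcgbab'
  #7 SA[7]=17  'cgbab'
  #8 SA[8]=10  'dbdddffcgbab'
  #9 SA[9]=9  'ddbdddffcgbab'
  #10 SA[10]=12  'dddffcgbab'
  #11 SA[11]=13  'ddffcgbab'
  #12 SA[12]=14  'dffcgbab'
  #13 SA[13]=3  'dggcffddbdddffcgbab'
  #14 SA[14]=16  'fcgbab'
  #15 SA[15]=8  'fddbdddffcgbab'
  #16 SA[16]=2  'fdggcffddbdddffcgbab'
  #17 SA[17]=15  'ffcgbab'
  #18 SA[18]=7  'ffddbdddffcgbab'
  #19 SA[19]=18  'gbab'
  #20 SA[20]=5  'gcffddbdddffcgbab'
  #21 SA[21]=4  'ggcffddbdddffcgbab'

SA = [20, 21, 19, 11, 1, 0, 6, 17, 10, 9, 12, 13, 14, 3, 16, 8, 2, 15, 7, 18, 5, 4]
i: (SA[i-1],SA[i]) lcp shared
  1: (20,21) 0 ''
  2: (21,19) 1 'b'
  3: (19,11) 1 'b'
  4: (11,1) 1 'b'
  5: (1,0) 0 ''
  6: (0,6) 1 'c'
  7: (6,17) 1 'c'
  8: (17,10) 0 ''
  9: (10,9) 1 'd'
  10: (9,12) 2 'dd'
  11: (12,13) 2 'dd'
  12: (13,14) 1 'd'
  13: (14,3) 1 'd'
  14: (3,16) 0 ''
  15: (16,8) 1 'f'
  16: (8,2) 2 'fd'
  17: (2,15) 1 'f'
  18: (15,7) 2 'ff'
  19: (7,18) 0 ''
  20: (18,5) 1 'g'
  21: (5,4) 1 'g'

[0, 0, 1, 1, 1, 0, 1, 1, 0, 1, 2, 2, 1, 1, 0, 1, 2, 1, 2, 0, 1, 1]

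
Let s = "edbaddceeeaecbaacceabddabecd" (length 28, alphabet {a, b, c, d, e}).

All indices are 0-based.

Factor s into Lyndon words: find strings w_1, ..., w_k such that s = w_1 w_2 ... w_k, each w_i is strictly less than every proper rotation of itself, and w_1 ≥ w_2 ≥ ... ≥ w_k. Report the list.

emit factor 1: 'e' (i=0, period=1)
emit factor 2: 'd' (i=1, period=1)
emit factor 3: 'b' (i=2, period=1)
emit factor 4: 'addceeeaecb' (i=3, period=11)
emit factor 5: 'aacceabddabecd' (i=14, period=14)

["e", "d", "b", "addceeeaecb", "aacceabddabecd"]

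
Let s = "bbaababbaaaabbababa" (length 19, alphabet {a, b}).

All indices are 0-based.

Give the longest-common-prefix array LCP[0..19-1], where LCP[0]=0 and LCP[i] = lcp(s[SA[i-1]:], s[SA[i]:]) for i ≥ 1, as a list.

[0, 1, 3, 2, 3, 1, 3, 4, 2, 4, 0, 2, 3, 2, 4, 3, 1, 4, 3]

rank | idx | suffix
   0 |  18 | a
   1 |   8 | aaaabbababa
   2 |   9 | aaabbababa
   3 |   2 | aababbaaaabbababa
   4 |  10 | aabbababa
   5 |  16 | aba
   6 |  14 | ababa
   7 |   3 | ababbaaaabbababa
   8 |   5 | abbaaaabbababa
   9 |  11 | abbababa
  10 |  17 | ba
  11 |   7 | baaaabbababa
  12 |   1 | baababbaaaabbababa
  13 |  15 | baba
  14 |  13 | bababa
  15 |   4 | babbaaaabbababa
  16 |   6 | bbaaaabbababa
  17 |   0 | bbaababbaaaabbababa
  18 |  12 | bbababa

SA = [18, 8, 9, 2, 10, 16, 14, 3, 5, 11, 17, 7, 1, 15, 13, 4, 6, 0, 12]
rank  pair      lcp
   1  s[18:],s[8:]  1  'a'
   2  s[8:],s[9:]  3  'aaa'
   3  s[9:],s[2:]  2  'aa'
   4  s[2:],s[10:]  3  'aab'
   5  s[10:],s[16:]  1  'a'
   6  s[16:],s[14:]  3  'aba'
   7  s[14:],s[3:]  4  'abab'
   8  s[3:],s[5:]  2  'ab'
   9  s[5:],s[11:]  4  'abba'
  10  s[11:],s[17:]  0  ''
  11  s[17:],s[7:]  2  'ba'
  12  s[7:],s[1:]  3  'baa'
  13  s[1:],s[15:]  2  'ba'
  14  s[15:],s[13:]  4  'baba'
  15  s[13:],s[4:]  3  'bab'
  16  s[4:],s[6:]  1  'b'
  17  s[6:],s[0:]  4  'bbaa'
  18  s[0:],s[12:]  3  'bba'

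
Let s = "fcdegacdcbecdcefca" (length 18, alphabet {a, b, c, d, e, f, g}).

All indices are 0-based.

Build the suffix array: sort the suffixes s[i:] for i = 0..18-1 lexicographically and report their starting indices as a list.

[17, 5, 9, 16, 8, 6, 11, 1, 13, 7, 12, 2, 10, 14, 3, 15, 0, 4]

rank→(start, suffix):
  0 → (17, 'a')
  1 → (5, 'acdcbecdcefca')
  2 → (9, 'becdcefca')
  3 → (16, 'ca')
  4 → (8, 'cbecdcefca')
  5 → (6, 'cdcbecdcefca')
  6 → (11, 'cdcefca')
  7 → (1, 'cdegacdcbecdcefca')
  8 → (13, 'cefca')
  9 → (7, 'dcbecdcefca')
  10 → (12, 'dcefca')
  11 → (2, 'degacdcbecdcefca')
  12 → (10, 'ecdcefca')
  13 → (14, 'efca')
  14 → (3, 'egacdcbecdcefca')
  15 → (15, 'fca')
  16 → (0, 'fcdegacdcbecdcefca')
  17 → (4, 'gacdcbecdcefca')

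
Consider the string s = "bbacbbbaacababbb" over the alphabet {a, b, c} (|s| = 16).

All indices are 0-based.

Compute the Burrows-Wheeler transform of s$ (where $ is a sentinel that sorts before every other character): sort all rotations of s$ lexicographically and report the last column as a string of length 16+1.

rank  rotation           last
    0  $bbacbbbaacababbb  b
    1  aacababbb$bbacbbb  b
    2  ababbb$bbacbbbaac  c
    3  abbb$bbacbbbaacab  b
    4  acababbb$bbacbbba  a
    5  acbbbaacababbb$bb  b
    6  b$bbacbbbaacababb  b
    7  baacababbb$bbacbb  b
    8  babbb$bbacbbbaaca  a
    9  bacbbbaacababbb$b  b
   10  bb$bbacbbbaacabab  b
   11  bbaacababbb$bbacb  b
   12  bbacbbbaacababbb$  $
   13  bbb$bbacbbbaacaba  a
   14  bbbaacababbb$bbac  c
   15  cababbb$bbacbbbaa  a
   16  cbbbaacababbb$bba  a

bbcbabbbabbb$acaa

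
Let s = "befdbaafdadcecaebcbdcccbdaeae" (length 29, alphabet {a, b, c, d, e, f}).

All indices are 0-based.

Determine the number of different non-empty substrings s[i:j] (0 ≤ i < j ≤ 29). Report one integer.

403

rank→(start, suffix):
  0 → (5, 'aafdadcecaebcbdcccbdaeae')
  1 → (9, 'adcecaebcbdcccbdaeae')
  2 → (27, 'ae')
  3 → (25, 'aeae')
  4 → (14, 'aebcbdcccbdaeae')
  5 → (6, 'afdadcecaebcbdcccbdaeae')
  6 → (4, 'baafdadcecaebcbdcccbdaeae')
  7 → (16, 'bcbdcccbdaeae')
  8 → (23, 'bdaeae')
  9 → (18, 'bdcccbdaeae')
  10 → (0, 'befdbaafdadcecaebcbdcccbdaeae')
  11 → (13, 'caebcbdcccbdaeae')
  12 → (22, 'cbdaeae')
  13 → (17, 'cbdcccbdaeae')
  14 → (21, 'ccbdaeae')
  15 → (20, 'cccbdaeae')
  16 → (11, 'cecaebcbdcccbdaeae')
  17 → (8, 'dadcecaebcbdcccbdaeae')
  18 → (24, 'daeae')
  19 → (3, 'dbaafdadcecaebcbdcccbdaeae')
  20 → (19, 'dcccbdaeae')
  21 → (10, 'dcecaebcbdcccbdaeae')
  22 → (28, 'e')
  23 → (26, 'eae')
  24 → (15, 'ebcbdcccbdaeae')
  25 → (12, 'ecaebcbdcccbdaeae')
  26 → (1, 'efdbaafdadcecaebcbdcccbdaeae')
  27 → (7, 'fdadcecaebcbdcccbdaeae')
  28 → (2, 'fdbaafdadcecaebcbdcccbdaeae')

SA = [5, 9, 27, 25, 14, 6, 4, 16, 23, 18, 0, 13, 22, 17, 21, 20, 11, 8, 24, 3, 19, 10, 28, 26, 15, 12, 1, 7, 2]
[i] adj suffixes → lcp
  [1] 5/9 → 1 ('a')
  [2] 9/27 → 1 ('a')
  [3] 27/25 → 2 ('ae')
  [4] 25/14 → 2 ('ae')
  [5] 14/6 → 1 ('a')
  [6] 6/4 → 0 ('')
  [7] 4/16 → 1 ('b')
  [8] 16/23 → 1 ('b')
  [9] 23/18 → 2 ('bd')
  [10] 18/0 → 1 ('b')
  [11] 0/13 → 0 ('')
  [12] 13/22 → 1 ('c')
  [13] 22/17 → 3 ('cbd')
  [14] 17/21 → 1 ('c')
  [15] 21/20 → 2 ('cc')
  [16] 20/11 → 1 ('c')
  [17] 11/8 → 0 ('')
  [18] 8/24 → 2 ('da')
  [19] 24/3 → 1 ('d')
  [20] 3/19 → 1 ('d')
  [21] 19/10 → 2 ('dc')
  [22] 10/28 → 0 ('')
  [23] 28/26 → 1 ('e')
  [24] 26/15 → 1 ('e')
  [25] 15/12 → 1 ('e')
  [26] 12/1 → 1 ('e')
  [27] 1/7 → 0 ('')
  [28] 7/2 → 2 ('fd')

n(n+1)/2 = 29·30/2 = 435
Σ LCP = 0 + 1 + 1 + 2 + 2 + 1 + 0 + 1 + 1 + 2 + 1 + 0 + 1 + 3 + 1 + 2 + 1 + 0 + 2 + 1 + 1 + 2 + 0 + 1 + 1 + 1 + 1 + 0 + 2 = 32
distinct = 435 − 32 = 403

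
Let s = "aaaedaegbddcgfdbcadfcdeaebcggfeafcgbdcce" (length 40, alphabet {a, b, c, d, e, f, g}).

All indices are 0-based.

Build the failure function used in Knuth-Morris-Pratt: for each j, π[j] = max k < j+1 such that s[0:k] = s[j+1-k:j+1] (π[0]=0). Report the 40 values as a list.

[0, 1, 2, 0, 0, 1, 0, 0, 0, 0, 0, 0, 0, 0, 0, 0, 0, 1, 0, 0, 0, 0, 0, 1, 0, 0, 0, 0, 0, 0, 0, 1, 0, 0, 0, 0, 0, 0, 0, 0]

π[0] = 0
j=1 s[j]='a': π[1]=1 (border 'a')
j=2 s[j]='a': π[2]=2 (border 'aa')
j=3 s[j]='e': k: 2→1→0; π[3]=0 (border '')
j=4 s[j]='d': π[4]=0 (border '')
j=5 s[j]='a': π[5]=1 (border 'a')
j=6 s[j]='e': k: 1→0; π[6]=0 (border '')
j=7 s[j]='g': π[7]=0 (border '')
j=8 s[j]='b': π[8]=0 (border '')
j=9 s[j]='d': π[9]=0 (border '')
j=10 s[j]='d': π[10]=0 (border '')
j=11 s[j]='c': π[11]=0 (border '')
j=12 s[j]='g': π[12]=0 (border '')
j=13 s[j]='f': π[13]=0 (border '')
j=14 s[j]='d': π[14]=0 (border '')
j=15 s[j]='b': π[15]=0 (border '')
j=16 s[j]='c': π[16]=0 (border '')
j=17 s[j]='a': π[17]=1 (border 'a')
j=18 s[j]='d': k: 1→0; π[18]=0 (border '')
j=19 s[j]='f': π[19]=0 (border '')
j=20 s[j]='c': π[20]=0 (border '')
j=21 s[j]='d': π[21]=0 (border '')
j=22 s[j]='e': π[22]=0 (border '')
j=23 s[j]='a': π[23]=1 (border 'a')
j=24 s[j]='e': k: 1→0; π[24]=0 (border '')
j=25 s[j]='b': π[25]=0 (border '')
j=26 s[j]='c': π[26]=0 (border '')
j=27 s[j]='g': π[27]=0 (border '')
j=28 s[j]='g': π[28]=0 (border '')
j=29 s[j]='f': π[29]=0 (border '')
j=30 s[j]='e': π[30]=0 (border '')
j=31 s[j]='a': π[31]=1 (border 'a')
j=32 s[j]='f': k: 1→0; π[32]=0 (border '')
j=33 s[j]='c': π[33]=0 (border '')
j=34 s[j]='g': π[34]=0 (border '')
j=35 s[j]='b': π[35]=0 (border '')
j=36 s[j]='d': π[36]=0 (border '')
j=37 s[j]='c': π[37]=0 (border '')
j=38 s[j]='c': π[38]=0 (border '')
j=39 s[j]='e': π[39]=0 (border '')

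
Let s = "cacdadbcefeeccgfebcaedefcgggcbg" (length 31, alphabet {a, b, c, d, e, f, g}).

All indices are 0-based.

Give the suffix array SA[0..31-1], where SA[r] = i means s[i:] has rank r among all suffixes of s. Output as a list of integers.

[1, 4, 19, 17, 6, 29, 0, 18, 28, 12, 2, 7, 13, 24, 3, 5, 21, 16, 11, 20, 10, 22, 8, 23, 15, 9, 30, 27, 14, 26, 25]

rank | idx | suffix
   0 |   1 | acdadbcefeeccgfebcaedefcgggcbg
   1 |   4 | adbcefeeccgfebcaedefcgggcbg
   2 |  19 | aedefcgggcbg
   3 |  17 | bcaedefcgggcbg
   4 |   6 | bcefeeccgfebcaedefcgggcbg
   5 |  29 | bg
   6 |   0 | cacdadbcefeeccgfebcaedefcgggcbg
   7 |  18 | caedefcgggcbg
   8 |  28 | cbg
   9 |  12 | ccgfebcaedefcgggcbg
  10 |   2 | cdadbcefeeccgfebcaedefcgggcbg
  11 |   7 | cefeeccgfebcaedefcgggcbg
  12 |  13 | cgfebcaedefcgggcbg
  13 |  24 | cgggcbg
  14 |   3 | dadbcefeeccgfebcaedefcgggcbg
  15 |   5 | dbcefeeccgfebcaedefcgggcbg
  16 |  21 | defcgggcbg
  17 |  16 | ebcaedefcgggcbg
  18 |  11 | eccgfebcaedefcgggcbg
  19 |  20 | edefcgggcbg
  20 |  10 | eeccgfebcaedefcgggcbg
  21 |  22 | efcgggcbg
  22 |   8 | efeeccgfebcaedefcgggcbg
  23 |  23 | fcgggcbg
  24 |  15 | febcaedefcgggcbg
  25 |   9 | feeccgfebcaedefcgggcbg
  26 |  30 | g
  27 |  27 | gcbg
  28 |  14 | gfebcaedefcgggcbg
  29 |  26 | ggcbg
  30 |  25 | gggcbg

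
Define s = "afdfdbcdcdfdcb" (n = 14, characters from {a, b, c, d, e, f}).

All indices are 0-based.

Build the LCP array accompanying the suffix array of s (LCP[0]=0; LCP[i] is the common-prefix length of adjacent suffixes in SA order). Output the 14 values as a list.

[0, 0, 1, 0, 1, 2, 0, 1, 2, 1, 3, 0, 2, 2]

rank→(start, suffix):
  0 → (0, 'afdfdbcdcdfdcb')
  1 → (13, 'b')
  2 → (5, 'bcdcdfdcb')
  3 → (12, 'cb')
  4 → (6, 'cdcdfdcb')
  5 → (8, 'cdfdcb')
  6 → (4, 'dbcdcdfdcb')
  7 → (11, 'dcb')
  8 → (7, 'dcdfdcb')
  9 → (2, 'dfdbcdcdfdcb')
  10 → (9, 'dfdcb')
  11 → (3, 'fdbcdcdfdcb')
  12 → (10, 'fdcb')
  13 → (1, 'fdfdbcdcdfdcb')

SA = [0, 13, 5, 12, 6, 8, 4, 11, 7, 2, 9, 3, 10, 1]
[i] adj suffixes → lcp
  [1] 0/13 → 0 ('')
  [2] 13/5 → 1 ('b')
  [3] 5/12 → 0 ('')
  [4] 12/6 → 1 ('c')
  [5] 6/8 → 2 ('cd')
  [6] 8/4 → 0 ('')
  [7] 4/11 → 1 ('d')
  [8] 11/7 → 2 ('dc')
  [9] 7/2 → 1 ('d')
  [10] 2/9 → 3 ('dfd')
  [11] 9/3 → 0 ('')
  [12] 3/10 → 2 ('fd')
  [13] 10/1 → 2 ('fd')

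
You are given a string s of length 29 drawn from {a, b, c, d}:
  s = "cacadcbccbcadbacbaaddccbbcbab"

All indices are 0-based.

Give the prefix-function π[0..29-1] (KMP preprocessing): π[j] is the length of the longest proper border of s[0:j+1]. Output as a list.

π[0] = 0
j=1 s[j]='a': π[1]=0 (border '')
j=2 s[j]='c': π[2]=1 (border 'c')
j=3 s[j]='a': π[3]=2 (border 'ca')
j=4 s[j]='d': k: 2→0; π[4]=0 (border '')
j=5 s[j]='c': π[5]=1 (border 'c')
j=6 s[j]='b': k: 1→0; π[6]=0 (border '')
j=7 s[j]='c': π[7]=1 (border 'c')
j=8 s[j]='c': k: 1→0; π[8]=1 (border 'c')
j=9 s[j]='b': k: 1→0; π[9]=0 (border '')
j=10 s[j]='c': π[10]=1 (border 'c')
j=11 s[j]='a': π[11]=2 (border 'ca')
j=12 s[j]='d': k: 2→0; π[12]=0 (border '')
j=13 s[j]='b': π[13]=0 (border '')
j=14 s[j]='a': π[14]=0 (border '')
j=15 s[j]='c': π[15]=1 (border 'c')
j=16 s[j]='b': k: 1→0; π[16]=0 (border '')
j=17 s[j]='a': π[17]=0 (border '')
j=18 s[j]='a': π[18]=0 (border '')
j=19 s[j]='d': π[19]=0 (border '')
j=20 s[j]='d': π[20]=0 (border '')
j=21 s[j]='c': π[21]=1 (border 'c')
j=22 s[j]='c': k: 1→0; π[22]=1 (border 'c')
j=23 s[j]='b': k: 1→0; π[23]=0 (border '')
j=24 s[j]='b': π[24]=0 (border '')
j=25 s[j]='c': π[25]=1 (border 'c')
j=26 s[j]='b': k: 1→0; π[26]=0 (border '')
j=27 s[j]='a': π[27]=0 (border '')
j=28 s[j]='b': π[28]=0 (border '')

[0, 0, 1, 2, 0, 1, 0, 1, 1, 0, 1, 2, 0, 0, 0, 1, 0, 0, 0, 0, 0, 1, 1, 0, 0, 1, 0, 0, 0]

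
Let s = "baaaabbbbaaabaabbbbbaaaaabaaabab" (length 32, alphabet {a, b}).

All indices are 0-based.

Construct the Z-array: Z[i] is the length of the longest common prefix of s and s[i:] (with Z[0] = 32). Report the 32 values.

[32, 0, 0, 0, 0, 1, 1, 1, 4, 0, 0, 0, 3, 0, 0, 1, 1, 1, 1, 5, 0, 0, 0, 0, 0, 4, 0, 0, 0, 2, 0, 1]

Z[0]=32
i=1: i≥r, start 0; Z[1]=0
i=2: i≥r, start 0; Z[2]=0
i=3: i≥r, start 0; Z[3]=0
i=4: i≥r, start 0; Z[4]=0
i=5: i≥r, start 0; Z[5]=1 extend→box=[5,6)
i=6: i≥r, start 0; Z[6]=1 extend→box=[6,7)
i=7: i≥r, start 0; Z[7]=1 extend→box=[7,8)
i=8: i≥r, start 0; Z[8]=4 extend→box=[8,12)
i=9: min(r-i=3, Z[1]=0)=0; Z[9]=0
i=10: min(r-i=2, Z[2]=0)=0; Z[10]=0
i=11: min(r-i=1, Z[3]=0)=0; Z[11]=0
i=12: i≥r, start 0; Z[12]=3 extend→box=[12,15)
i=13: min(r-i=2, Z[1]=0)=0; Z[13]=0
i=14: min(r-i=1, Z[2]=0)=0; Z[14]=0
i=15: i≥r, start 0; Z[15]=1 extend→box=[15,16)
i=16: i≥r, start 0; Z[16]=1 extend→box=[16,17)
i=17: i≥r, start 0; Z[17]=1 extend→box=[17,18)
i=18: i≥r, start 0; Z[18]=1 extend→box=[18,19)
i=19: i≥r, start 0; Z[19]=5 extend→box=[19,24)
i=20: min(r-i=4, Z[1]=0)=0; Z[20]=0
i=21: min(r-i=3, Z[2]=0)=0; Z[21]=0
i=22: min(r-i=2, Z[3]=0)=0; Z[22]=0
i=23: min(r-i=1, Z[4]=0)=0; Z[23]=0
i=24: i≥r, start 0; Z[24]=0
i=25: i≥r, start 0; Z[25]=4 extend→box=[25,29)
i=26: min(r-i=3, Z[1]=0)=0; Z[26]=0
i=27: min(r-i=2, Z[2]=0)=0; Z[27]=0
i=28: min(r-i=1, Z[3]=0)=0; Z[28]=0
i=29: i≥r, start 0; Z[29]=2 extend→box=[29,31)
i=30: min(r-i=1, Z[1]=0)=0; Z[30]=0
i=31: i≥r, start 0; Z[31]=1 extend→box=[31,32)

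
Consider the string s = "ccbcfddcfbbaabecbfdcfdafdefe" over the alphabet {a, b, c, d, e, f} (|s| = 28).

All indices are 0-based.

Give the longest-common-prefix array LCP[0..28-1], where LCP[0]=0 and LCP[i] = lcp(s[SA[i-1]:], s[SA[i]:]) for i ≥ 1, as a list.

[0, 1, 1, 0, 1, 1, 1, 1, 0, 2, 1, 1, 2, 3, 0, 1, 3, 1, 1, 0, 1, 1, 0, 1, 2, 2, 2, 1]

rank | idx | suffix
   0 |  11 | aabecbfdcfdafdefe
   1 |  12 | abecbfdcfdafdefe
   2 |  22 | afdefe
   3 |  10 | baabecbfdcfdafdefe
   4 |   9 | bbaabecbfdcfdafdefe
   5 |   2 | bcfddcfbbaabecbfdcfdafdefe
   6 |  13 | becbfdcfdafdefe
   7 |  16 | bfdcfdafdefe
   8 |   1 | cbcfddcfbbaabecbfdcfdafdefe
   9 |  15 | cbfdcfdafdefe
  10 |   0 | ccbcfddcfbbaabecbfdcfdafdefe
  11 |   7 | cfbbaabecbfdcfdafdefe
  12 |  19 | cfdafdefe
  13 |   3 | cfddcfbbaabecbfdcfdafdefe
  14 |  21 | dafdefe
  15 |   6 | dcfbbaabecbfdcfdafdefe
  16 |  18 | dcfdafdefe
  17 |   5 | ddcfbbaabecbfdcfdafdefe
  18 |  24 | defe
  19 |  27 | e
  20 |  14 | ecbfdcfdafdefe
  21 |  25 | efe
  22 |   8 | fbbaabecbfdcfdafdefe
  23 |  20 | fdafdefe
  24 |  17 | fdcfdafdefe
  25 |   4 | fddcfbbaabecbfdcfdafdefe
  26 |  23 | fdefe
  27 |  26 | fe

SA = [11, 12, 22, 10, 9, 2, 13, 16, 1, 15, 0, 7, 19, 3, 21, 6, 18, 5, 24, 27, 14, 25, 8, 20, 17, 4, 23, 26]
i: (SA[i-1],SA[i]) lcp shared
  1: (11,12) 1 'a'
  2: (12,22) 1 'a'
  3: (22,10) 0 ''
  4: (10,9) 1 'b'
  5: (9,2) 1 'b'
  6: (2,13) 1 'b'
  7: (13,16) 1 'b'
  8: (16,1) 0 ''
  9: (1,15) 2 'cb'
  10: (15,0) 1 'c'
  11: (0,7) 1 'c'
  12: (7,19) 2 'cf'
  13: (19,3) 3 'cfd'
  14: (3,21) 0 ''
  15: (21,6) 1 'd'
  16: (6,18) 3 'dcf'
  17: (18,5) 1 'd'
  18: (5,24) 1 'd'
  19: (24,27) 0 ''
  20: (27,14) 1 'e'
  21: (14,25) 1 'e'
  22: (25,8) 0 ''
  23: (8,20) 1 'f'
  24: (20,17) 2 'fd'
  25: (17,4) 2 'fd'
  26: (4,23) 2 'fd'
  27: (23,26) 1 'f'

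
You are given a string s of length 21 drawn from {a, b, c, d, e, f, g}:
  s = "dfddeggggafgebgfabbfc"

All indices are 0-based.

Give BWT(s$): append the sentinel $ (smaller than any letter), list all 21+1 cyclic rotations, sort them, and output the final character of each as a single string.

cfgabeffd$gdgbdagfbgge

rank  rotation                last
    0  $dfddeggggafgebgfabbfc  c
    1  abbfc$dfddeggggafgebgf  f
    2  afgebgfabbfc$dfddegggg  g
    3  bbfc$dfddeggggafgebgfa  a
    4  bfc$dfddeggggafgebgfab  b
    5  bgfabbfc$dfddeggggafge  e
    6  c$dfddeggggafgebgfabbf  f
    7  ddeggggafgebgfabbfc$df  f
    8  deggggafgebgfabbfc$dfd  d
    9  dfddeggggafgebgfabbfc$  $
   10  ebgfabbfc$dfddeggggafg  g
   11  eggggafgebgfabbfc$dfdd  d
   12  fabbfc$dfddeggggafgebg  g
   13  fc$dfddeggggafgebgfabb  b
   14  fddeggggafgebgfabbfc$d  d
   15  fgebgfabbfc$dfddegggga  a
   16  gafgebgfabbfc$dfddeggg  g
   17  gebgfabbfc$dfddeggggaf  f
   18  gfabbfc$dfddeggggafgeb  b
   19  ggafgebgfabbfc$dfddegg  g
   20  gggafgebgfabbfc$dfddeg  g
   21  ggggafgebgfabbfc$dfdde  e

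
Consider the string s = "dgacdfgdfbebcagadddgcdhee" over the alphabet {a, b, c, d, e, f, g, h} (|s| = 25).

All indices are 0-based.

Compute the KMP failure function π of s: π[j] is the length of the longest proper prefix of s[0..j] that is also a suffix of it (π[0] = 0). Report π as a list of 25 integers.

[0, 0, 0, 0, 1, 0, 0, 1, 0, 0, 0, 0, 0, 0, 0, 0, 1, 1, 1, 2, 0, 1, 0, 0, 0]

π[0] = 0
j=1 s[j]='g': π[1]=0 (border '')
j=2 s[j]='a': π[2]=0 (border '')
j=3 s[j]='c': π[3]=0 (border '')
j=4 s[j]='d': π[4]=1 (border 'd')
j=5 s[j]='f': k: 1→0; π[5]=0 (border '')
j=6 s[j]='g': π[6]=0 (border '')
j=7 s[j]='d': π[7]=1 (border 'd')
j=8 s[j]='f': k: 1→0; π[8]=0 (border '')
j=9 s[j]='b': π[9]=0 (border '')
j=10 s[j]='e': π[10]=0 (border '')
j=11 s[j]='b': π[11]=0 (border '')
j=12 s[j]='c': π[12]=0 (border '')
j=13 s[j]='a': π[13]=0 (border '')
j=14 s[j]='g': π[14]=0 (border '')
j=15 s[j]='a': π[15]=0 (border '')
j=16 s[j]='d': π[16]=1 (border 'd')
j=17 s[j]='d': k: 1→0; π[17]=1 (border 'd')
j=18 s[j]='d': k: 1→0; π[18]=1 (border 'd')
j=19 s[j]='g': π[19]=2 (border 'dg')
j=20 s[j]='c': k: 2→0; π[20]=0 (border '')
j=21 s[j]='d': π[21]=1 (border 'd')
j=22 s[j]='h': k: 1→0; π[22]=0 (border '')
j=23 s[j]='e': π[23]=0 (border '')
j=24 s[j]='e': π[24]=0 (border '')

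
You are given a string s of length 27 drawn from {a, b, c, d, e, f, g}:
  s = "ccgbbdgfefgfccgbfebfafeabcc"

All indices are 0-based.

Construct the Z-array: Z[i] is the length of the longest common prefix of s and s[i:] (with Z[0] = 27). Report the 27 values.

[27, 1, 0, 0, 0, 0, 0, 0, 0, 0, 0, 0, 4, 1, 0, 0, 0, 0, 0, 0, 0, 0, 0, 0, 0, 2, 1]

Z[0]=27
i=1: i≥r, start 0; Z[1]=1 grow→box=[1,2)
i=2: i≥r, start 0; Z[2]=0
i=3: i≥r, start 0; Z[3]=0
i=4: i≥r, start 0; Z[4]=0
i=5: i≥r, start 0; Z[5]=0
i=6: i≥r, start 0; Z[6]=0
i=7: i≥r, start 0; Z[7]=0
i=8: i≥r, start 0; Z[8]=0
i=9: i≥r, start 0; Z[9]=0
i=10: i≥r, start 0; Z[10]=0
i=11: i≥r, start 0; Z[11]=0
i=12: i≥r, start 0; Z[12]=4 grow→box=[12,16)
i=13: min(r-i=3, Z[1]=1)=1; Z[13]=1
i=14: min(r-i=2, Z[2]=0)=0; Z[14]=0
i=15: min(r-i=1, Z[3]=0)=0; Z[15]=0
i=16: i≥r, start 0; Z[16]=0
i=17: i≥r, start 0; Z[17]=0
i=18: i≥r, start 0; Z[18]=0
i=19: i≥r, start 0; Z[19]=0
i=20: i≥r, start 0; Z[20]=0
i=21: i≥r, start 0; Z[21]=0
i=22: i≥r, start 0; Z[22]=0
i=23: i≥r, start 0; Z[23]=0
i=24: i≥r, start 0; Z[24]=0
i=25: i≥r, start 0; Z[25]=2 grow→box=[25,27)
i=26: min(r-i=1, Z[1]=1)=1; Z[26]=1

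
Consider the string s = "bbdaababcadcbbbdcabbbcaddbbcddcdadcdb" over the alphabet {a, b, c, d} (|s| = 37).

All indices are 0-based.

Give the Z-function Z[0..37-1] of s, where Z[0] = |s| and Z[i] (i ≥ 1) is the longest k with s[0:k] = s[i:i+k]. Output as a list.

Z[0]=37
i=1: i≥r, start 0; Z[1]=1 scan→box=[1,2)
i=2: i≥r, start 0; Z[2]=0
i=3: i≥r, start 0; Z[3]=0
i=4: i≥r, start 0; Z[4]=0
i=5: i≥r, start 0; Z[5]=1 scan→box=[5,6)
i=6: i≥r, start 0; Z[6]=0
i=7: i≥r, start 0; Z[7]=1 scan→box=[7,8)
i=8: i≥r, start 0; Z[8]=0
i=9: i≥r, start 0; Z[9]=0
i=10: i≥r, start 0; Z[10]=0
i=11: i≥r, start 0; Z[11]=0
i=12: i≥r, start 0; Z[12]=2 scan→box=[12,14)
i=13: min(r-i=1, Z[1]=1)=1; Z[13]=3 scan→box=[13,16)
i=14: min(r-i=2, Z[1]=1)=1; Z[14]=1
i=15: min(r-i=1, Z[2]=0)=0; Z[15]=0
i=16: i≥r, start 0; Z[16]=0
i=17: i≥r, start 0; Z[17]=0
i=18: i≥r, start 0; Z[18]=2 scan→box=[18,20)
i=19: min(r-i=1, Z[1]=1)=1; Z[19]=2 scan→box=[19,21)
i=20: min(r-i=1, Z[1]=1)=1; Z[20]=1
i=21: i≥r, start 0; Z[21]=0
i=22: i≥r, start 0; Z[22]=0
i=23: i≥r, start 0; Z[23]=0
i=24: i≥r, start 0; Z[24]=0
i=25: i≥r, start 0; Z[25]=2 scan→box=[25,27)
i=26: min(r-i=1, Z[1]=1)=1; Z[26]=1
i=27: i≥r, start 0; Z[27]=0
i=28: i≥r, start 0; Z[28]=0
i=29: i≥r, start 0; Z[29]=0
i=30: i≥r, start 0; Z[30]=0
i=31: i≥r, start 0; Z[31]=0
i=32: i≥r, start 0; Z[32]=0
i=33: i≥r, start 0; Z[33]=0
i=34: i≥r, start 0; Z[34]=0
i=35: i≥r, start 0; Z[35]=0
i=36: i≥r, start 0; Z[36]=1 scan→box=[36,37)

[37, 1, 0, 0, 0, 1, 0, 1, 0, 0, 0, 0, 2, 3, 1, 0, 0, 0, 2, 2, 1, 0, 0, 0, 0, 2, 1, 0, 0, 0, 0, 0, 0, 0, 0, 0, 1]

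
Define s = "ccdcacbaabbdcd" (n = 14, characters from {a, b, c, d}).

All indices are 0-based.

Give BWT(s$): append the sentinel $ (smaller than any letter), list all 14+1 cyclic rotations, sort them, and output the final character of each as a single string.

rank  rotation         last
    0  $ccdcacbaabbdcd  d
    1  aabbdcd$ccdcacb  b
    2  abbdcd$ccdcacba  a
    3  acbaabbdcd$ccdc  c
    4  baabbdcd$ccdcac  c
    5  bbdcd$ccdcacbaa  a
    6  bdcd$ccdcacbaab  b
    7  cacbaabbdcd$ccd  d
    8  cbaabbdcd$ccdca  a
    9  ccdcacbaabbdcd$  $
   10  cd$ccdcacbaabbd  d
   11  cdcacbaabbdcd$c  c
   12  d$ccdcacbaabbdc  c
   13  dcacbaabbdcd$cc  c
   14  dcd$ccdcacbaabb  b

dbaccabda$dcccb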